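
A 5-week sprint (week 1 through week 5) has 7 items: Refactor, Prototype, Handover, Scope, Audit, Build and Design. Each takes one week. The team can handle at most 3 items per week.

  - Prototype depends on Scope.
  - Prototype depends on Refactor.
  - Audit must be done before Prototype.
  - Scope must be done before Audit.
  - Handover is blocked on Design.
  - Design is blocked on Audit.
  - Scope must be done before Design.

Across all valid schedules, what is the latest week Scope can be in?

week 2

Downstream work caps Scope at week 2.
Scope at week 2 is achievable: Design in week 4, Audit in week 3, Prototype in week 4, Refactor in week 1, Build in week 1, Scope in week 2, Handover in week 5.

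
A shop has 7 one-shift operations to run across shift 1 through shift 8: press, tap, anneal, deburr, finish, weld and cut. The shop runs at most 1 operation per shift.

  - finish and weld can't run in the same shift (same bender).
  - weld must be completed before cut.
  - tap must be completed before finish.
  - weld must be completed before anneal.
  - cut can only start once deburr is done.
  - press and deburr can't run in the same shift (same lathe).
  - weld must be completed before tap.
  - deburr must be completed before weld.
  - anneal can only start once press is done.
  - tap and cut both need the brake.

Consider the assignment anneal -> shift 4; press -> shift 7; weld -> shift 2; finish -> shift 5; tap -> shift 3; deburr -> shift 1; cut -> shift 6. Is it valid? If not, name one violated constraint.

No — it violates: anneal can only start once press is done

deburr must be completed before weld — holds.
The shop runs at most 1 operation per shift — holds.
finish and weld can't run in the same shift (same bender) — holds.
weld must be completed before anneal — holds.
cut can only start once deburr is done — holds.
weld must be completed before cut — holds.
weld must be completed before tap — holds.
tap and cut both need the brake — holds.
anneal can only start once press is done — violated.
press and deburr can't run in the same shift (same lathe) — holds.
tap must be completed before finish — holds.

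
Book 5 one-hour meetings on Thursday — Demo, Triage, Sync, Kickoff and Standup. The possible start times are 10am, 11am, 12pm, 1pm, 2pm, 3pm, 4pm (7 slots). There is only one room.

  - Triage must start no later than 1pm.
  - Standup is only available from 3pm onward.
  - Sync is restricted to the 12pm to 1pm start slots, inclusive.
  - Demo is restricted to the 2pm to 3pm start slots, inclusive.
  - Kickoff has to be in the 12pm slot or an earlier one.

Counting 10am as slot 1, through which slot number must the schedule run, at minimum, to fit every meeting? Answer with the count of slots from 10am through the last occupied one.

6 slots

With at most 1 per slot and 5 meetings, at least 5 slots are needed.
Standup can't be placed before 3pm — that is slot 6 counting from 10am — so the schedule must run through at least 6 slots.
6 works (last occupied slot: 3pm): for example Triage in 11am; Demo in 2pm; Kickoff in 10am; Standup in 3pm; Sync in 12pm.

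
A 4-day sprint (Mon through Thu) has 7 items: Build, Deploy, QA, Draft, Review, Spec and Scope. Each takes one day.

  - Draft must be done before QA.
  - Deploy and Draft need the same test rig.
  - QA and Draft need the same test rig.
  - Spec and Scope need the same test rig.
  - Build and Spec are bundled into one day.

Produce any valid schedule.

Build -> Mon, Deploy -> Tue, Review -> Mon, Spec -> Mon, QA -> Tue, Scope -> Tue, Draft -> Mon

Checking: Draft(Mon) before QA(Tue); QA(Tue) != Draft(Mon); Deploy(Tue) != Draft(Mon); Spec(Mon) != Scope(Tue); Build = Spec = Mon.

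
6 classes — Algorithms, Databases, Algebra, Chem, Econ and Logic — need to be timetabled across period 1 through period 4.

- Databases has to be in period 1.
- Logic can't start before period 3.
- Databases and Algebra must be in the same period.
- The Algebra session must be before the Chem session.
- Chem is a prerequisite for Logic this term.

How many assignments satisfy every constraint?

Splitting on Algorithms: it can be period 1 (12), period 2 (12), period 3 (12), period 4 (12). Listing each branch's schedules as (Databases, Algebra, Chem, Econ, Logic) by period number:
Algorithms=period 1: (1,1,2,1,3) (1,1,2,1,4) (1,1,2,2,3) (1,1,2,2,4) (1,1,2,3,3) (1,1,2,3,4) (1,1,2,4,3) (1,1,2,4,4) (1,1,3,1,4) (1,1,3,2,4) (1,1,3,3,4) (1,1,3,4,4) — 12.
Algorithms=period 2: (1,1,2,1,3) (1,1,2,1,4) (1,1,2,2,3) (1,1,2,2,4) (1,1,2,3,3) (1,1,2,3,4) (1,1,2,4,3) (1,1,2,4,4) (1,1,3,1,4) (1,1,3,2,4) (1,1,3,3,4) (1,1,3,4,4) — 12.
Algorithms=period 3: (1,1,2,1,3) (1,1,2,1,4) (1,1,2,2,3) (1,1,2,2,4) (1,1,2,3,3) (1,1,2,3,4) (1,1,2,4,3) (1,1,2,4,4) (1,1,3,1,4) (1,1,3,2,4) (1,1,3,3,4) (1,1,3,4,4) — 12.
Algorithms=period 4: (1,1,2,1,3) (1,1,2,1,4) (1,1,2,2,3) (1,1,2,2,4) (1,1,2,3,3) (1,1,2,3,4) (1,1,2,4,3) (1,1,2,4,4) (1,1,3,1,4) (1,1,3,2,4) (1,1,3,3,4) (1,1,3,4,4) — 12.
Summing: 12 + 12 + 12 + 12 = 48.

48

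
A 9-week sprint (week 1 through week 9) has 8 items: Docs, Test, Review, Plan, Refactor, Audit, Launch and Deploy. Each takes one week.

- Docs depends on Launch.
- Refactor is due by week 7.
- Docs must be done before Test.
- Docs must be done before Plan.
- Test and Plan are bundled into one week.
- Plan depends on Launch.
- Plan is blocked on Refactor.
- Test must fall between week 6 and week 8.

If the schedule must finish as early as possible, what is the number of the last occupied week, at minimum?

The precedence chain requires at least 3 distinct weeks.
Test can't be placed before week 6, so the schedule must run through at least week 6.
6 works (last occupied week: week 6): for example Docs in week 2; Plan in week 6; Audit in week 1; Launch in week 1; Review in week 1; Refactor in week 1; Deploy in week 1; Test in week 6.

6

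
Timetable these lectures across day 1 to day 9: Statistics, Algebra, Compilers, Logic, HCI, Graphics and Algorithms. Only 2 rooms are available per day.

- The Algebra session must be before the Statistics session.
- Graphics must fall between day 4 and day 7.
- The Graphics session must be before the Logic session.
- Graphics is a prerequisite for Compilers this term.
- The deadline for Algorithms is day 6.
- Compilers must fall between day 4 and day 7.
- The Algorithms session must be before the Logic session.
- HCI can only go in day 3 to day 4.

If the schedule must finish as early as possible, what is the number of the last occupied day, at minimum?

day 5

The precedence chain requires at least 2 distinct days.
With at most 2 per day and 7 lectures, at least 4 days are needed.
Propagating the time windows through the other constraints, Compilers can't land before day 5, so the schedule must run through at least day 5.
5 works (last occupied day: day 5): for example Logic=day 5, Graphics=day 4, Algorithms=day 1, Statistics=day 2, Algebra=day 1, Compilers=day 5, HCI=day 3.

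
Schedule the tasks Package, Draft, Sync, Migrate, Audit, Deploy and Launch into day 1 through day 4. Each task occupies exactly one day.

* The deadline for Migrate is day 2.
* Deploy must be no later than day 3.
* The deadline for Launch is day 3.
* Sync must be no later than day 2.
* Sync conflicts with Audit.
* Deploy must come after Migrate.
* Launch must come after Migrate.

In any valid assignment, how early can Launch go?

Precedence pushes Launch to at least day 2; Launch's own window allows nothing later than day 3.
Launch at day 2 is achievable: Sync in day 1, Package in day 1, Launch in day 2, Migrate in day 1, Draft in day 1, Deploy in day 2, Audit in day 2.

day 2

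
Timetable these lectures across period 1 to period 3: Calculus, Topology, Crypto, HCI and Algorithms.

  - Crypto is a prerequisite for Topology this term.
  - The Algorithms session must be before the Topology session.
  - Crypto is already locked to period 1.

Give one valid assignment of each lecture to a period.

Algorithms -> period 1; Topology -> period 2; HCI -> period 1; Calculus -> period 1; Crypto -> period 1

Checking: Algorithms(period 1) before Topology(period 2); Crypto(period 1) before Topology(period 2); Crypto=period 1 in [period 1,period 1].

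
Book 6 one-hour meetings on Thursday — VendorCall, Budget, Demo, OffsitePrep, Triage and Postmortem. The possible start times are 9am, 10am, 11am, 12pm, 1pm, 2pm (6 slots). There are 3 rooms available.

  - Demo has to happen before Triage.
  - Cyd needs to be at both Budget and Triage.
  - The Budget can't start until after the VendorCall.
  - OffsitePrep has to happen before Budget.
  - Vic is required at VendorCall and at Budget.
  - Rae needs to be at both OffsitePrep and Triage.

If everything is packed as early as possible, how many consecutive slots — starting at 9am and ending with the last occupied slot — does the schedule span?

3

The precedence chain requires at least 2 distinct slots.
With at most 3 per slot and 6 meetings, at least 2 slots are needed.
Could 2 slots be enough, i.e. nothing placed later than 10am? No: Triage must come after Demo (at 9am or later) → {10am}; Budget must come after OffsitePrep (at 9am or later) → {10am}; Triage can't share with Budget (10am) → nothing is left.
So 2 slots is not enough.
3 works (last occupied slot: 11am): for example Postmortem in 10am, OffsitePrep in 9am, Demo in 9am, Budget in 10am, VendorCall in 9am, Triage in 11am.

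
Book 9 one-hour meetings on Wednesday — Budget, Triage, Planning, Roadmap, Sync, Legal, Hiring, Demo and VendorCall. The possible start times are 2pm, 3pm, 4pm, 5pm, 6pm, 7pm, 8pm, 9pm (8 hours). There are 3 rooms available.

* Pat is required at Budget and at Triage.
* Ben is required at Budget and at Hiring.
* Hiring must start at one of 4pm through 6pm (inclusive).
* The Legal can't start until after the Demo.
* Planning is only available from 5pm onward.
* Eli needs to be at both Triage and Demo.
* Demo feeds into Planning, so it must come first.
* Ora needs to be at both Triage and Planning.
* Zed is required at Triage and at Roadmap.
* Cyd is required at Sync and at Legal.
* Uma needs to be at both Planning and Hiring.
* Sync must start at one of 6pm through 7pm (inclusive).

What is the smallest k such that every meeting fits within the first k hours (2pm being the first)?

5 hours

The precedence chain requires at least 2 distinct hours.
With at most 3 per hour and 9 meetings, at least 3 hours are needed.
Sync can't be placed before 6pm — that is hour 5 counting from 2pm — so the schedule must run through at least 5 hours.
5 works (last occupied hour: 6pm): for example Sync in 6pm; Planning in 5pm; Triage in 3pm; Legal in 3pm; Roadmap in 2pm; Demo in 2pm; VendorCall in 3pm; Hiring in 4pm; Budget in 2pm.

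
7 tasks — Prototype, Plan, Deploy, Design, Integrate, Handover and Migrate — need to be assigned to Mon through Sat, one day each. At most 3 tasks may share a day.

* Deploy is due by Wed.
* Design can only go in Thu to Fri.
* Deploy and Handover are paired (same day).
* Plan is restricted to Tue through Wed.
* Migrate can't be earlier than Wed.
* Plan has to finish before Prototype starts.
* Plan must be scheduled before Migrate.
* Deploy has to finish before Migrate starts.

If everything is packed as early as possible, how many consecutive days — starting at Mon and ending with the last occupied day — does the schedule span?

The precedence chain requires at least 2 distinct days.
With at most 3 per day and 7 tasks, at least 3 days are needed.
Design can't be placed before Thu — that is day 4 counting from Mon — so the schedule must run through at least 4 days.
4 works (last occupied day: Thu): for example Handover in Mon, Design in Thu, Deploy in Mon, Prototype in Wed, Integrate in Mon, Migrate in Wed, Plan in Tue.

4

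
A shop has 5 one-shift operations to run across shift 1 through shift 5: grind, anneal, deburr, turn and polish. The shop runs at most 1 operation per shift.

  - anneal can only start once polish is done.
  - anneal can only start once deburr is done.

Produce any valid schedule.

deburr in shift 1; polish in shift 2; anneal in shift 3; grind in shift 4; turn in shift 5

Checking: deburr(shift 1) before anneal(shift 3); polish(shift 2) before anneal(shift 3); max 1 per shift (cap 1).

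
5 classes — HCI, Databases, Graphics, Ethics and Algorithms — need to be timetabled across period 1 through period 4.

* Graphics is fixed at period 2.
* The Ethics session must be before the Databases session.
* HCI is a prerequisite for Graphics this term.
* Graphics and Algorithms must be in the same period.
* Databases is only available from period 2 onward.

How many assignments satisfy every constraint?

Splitting on Databases: it can be period 2 (1), period 3 (2), period 4 (3). Listing each branch's schedules as (HCI, Graphics, Ethics, Algorithms) by period number:
Databases=period 2: (1,2,1,2) — 1.
Databases=period 3: (1,2,1,2) (1,2,2,2) — 2.
Databases=period 4: (1,2,1,2) (1,2,2,2) (1,2,3,2) — 3.
Summing: 1 + 2 + 3 = 6.

6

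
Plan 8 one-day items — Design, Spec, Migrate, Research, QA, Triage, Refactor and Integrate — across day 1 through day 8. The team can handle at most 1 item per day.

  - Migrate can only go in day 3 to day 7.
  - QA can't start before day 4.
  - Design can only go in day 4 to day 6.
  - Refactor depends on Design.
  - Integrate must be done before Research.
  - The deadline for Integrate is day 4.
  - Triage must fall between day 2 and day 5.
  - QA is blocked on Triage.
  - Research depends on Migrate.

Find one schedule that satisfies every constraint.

Integrate in day 1, Design in day 4, Refactor in day 7, Spec in day 8, Triage in day 2, QA in day 5, Research in day 6, Migrate in day 3

Checking: Integrate(day 1) before Research(day 6); Triage(day 2) before QA(day 5); Migrate(day 3) before Research(day 6); Design(day 4) before Refactor(day 7); Migrate=day 3 in [day 3,day 7]; Integrate=day 1 in [day 1,day 4]; Triage=day 2 in [day 2,day 5]; QA=day 5 in [day 4,day 8]; Design=day 4 in [day 4,day 6]; max 1 per day (cap 1).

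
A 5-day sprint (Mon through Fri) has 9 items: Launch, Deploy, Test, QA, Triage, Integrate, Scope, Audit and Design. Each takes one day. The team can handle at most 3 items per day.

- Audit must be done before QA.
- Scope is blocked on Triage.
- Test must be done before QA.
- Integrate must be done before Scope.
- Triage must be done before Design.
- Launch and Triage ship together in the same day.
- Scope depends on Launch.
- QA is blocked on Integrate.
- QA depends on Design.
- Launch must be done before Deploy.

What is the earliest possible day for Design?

Tue

Precedence pushes Design to at least Tue; downstream work caps Design at Thu.
Design at Tue is achievable: Launch in Mon; Scope in Wed; Design in Tue; Audit in Tue; Triage in Mon; Integrate in Mon; QA in Wed; Test in Tue; Deploy in Wed.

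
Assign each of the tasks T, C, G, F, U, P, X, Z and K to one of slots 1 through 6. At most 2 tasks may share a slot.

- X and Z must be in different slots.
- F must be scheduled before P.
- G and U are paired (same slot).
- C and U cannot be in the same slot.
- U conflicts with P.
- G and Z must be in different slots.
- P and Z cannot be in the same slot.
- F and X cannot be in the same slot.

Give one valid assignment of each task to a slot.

P -> 2, Z -> 5, T -> 1, G -> 3, K -> 4, C -> 2, F -> 1, X -> 4, U -> 3

Checking: F(1) before P(2); U(3) != P(2); C(2) != U(3); X(4) != Z(5); F(1) != X(4); G(3) != Z(5); P(2) != Z(5); G = U = 3; max 2 per slot (cap 2).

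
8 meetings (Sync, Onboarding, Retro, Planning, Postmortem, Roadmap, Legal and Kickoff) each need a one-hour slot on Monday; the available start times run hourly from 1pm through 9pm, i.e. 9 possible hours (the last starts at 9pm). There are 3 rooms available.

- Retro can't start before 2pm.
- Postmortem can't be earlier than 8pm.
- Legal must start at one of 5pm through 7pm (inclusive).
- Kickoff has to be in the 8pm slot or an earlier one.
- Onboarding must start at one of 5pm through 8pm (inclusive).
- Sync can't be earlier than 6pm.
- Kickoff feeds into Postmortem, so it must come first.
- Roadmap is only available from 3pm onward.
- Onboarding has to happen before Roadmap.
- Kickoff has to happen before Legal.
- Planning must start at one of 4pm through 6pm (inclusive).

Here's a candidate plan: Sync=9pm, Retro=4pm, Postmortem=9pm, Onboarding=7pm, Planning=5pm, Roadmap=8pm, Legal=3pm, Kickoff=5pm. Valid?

Invalid. Legal must start at one of 5pm through 7pm (inclusive).

Legal must start at one of 5pm through 7pm (inclusive) — violated.
Kickoff has to happen before Legal — violated.
Kickoff has to be in the 8pm slot or an earlier one — holds.
Retro can't start before 2pm — holds.
Onboarding has to happen before Roadmap — holds.
Sync can't be earlier than 6pm — holds.
Planning must start at one of 4pm through 6pm (inclusive) — holds.
Roadmap is only available from 3pm onward — holds.
Postmortem can't be earlier than 8pm — holds.
Onboarding must start at one of 5pm through 8pm (inclusive) — holds.
Kickoff feeds into Postmortem, so it must come first — holds.
There are 3 rooms available — holds.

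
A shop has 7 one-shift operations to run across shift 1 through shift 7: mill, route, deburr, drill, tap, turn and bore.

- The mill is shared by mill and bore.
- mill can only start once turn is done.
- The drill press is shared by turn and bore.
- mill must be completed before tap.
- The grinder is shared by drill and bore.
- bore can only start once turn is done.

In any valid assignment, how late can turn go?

shift 5

Downstream work caps turn at shift 5.
turn at shift 5 is achievable: bore -> shift 7; turn -> shift 5; tap -> shift 7; mill -> shift 6; deburr -> shift 1; drill -> shift 1; route -> shift 1.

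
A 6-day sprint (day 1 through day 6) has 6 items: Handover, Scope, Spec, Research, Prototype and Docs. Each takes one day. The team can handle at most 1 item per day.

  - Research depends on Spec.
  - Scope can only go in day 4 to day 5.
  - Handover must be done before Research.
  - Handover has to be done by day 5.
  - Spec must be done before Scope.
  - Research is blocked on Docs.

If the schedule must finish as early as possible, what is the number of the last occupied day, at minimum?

The precedence chain requires at least 2 distinct days.
With at most 1 per day and 6 tasks, at least 6 days are needed.
Scope can't be placed before day 4, so the schedule must run through at least day 4.
6 works (last occupied day: day 6): for example Handover -> day 1, Spec -> day 2, Scope -> day 4, Research -> day 5, Prototype -> day 6, Docs -> day 3.

day 6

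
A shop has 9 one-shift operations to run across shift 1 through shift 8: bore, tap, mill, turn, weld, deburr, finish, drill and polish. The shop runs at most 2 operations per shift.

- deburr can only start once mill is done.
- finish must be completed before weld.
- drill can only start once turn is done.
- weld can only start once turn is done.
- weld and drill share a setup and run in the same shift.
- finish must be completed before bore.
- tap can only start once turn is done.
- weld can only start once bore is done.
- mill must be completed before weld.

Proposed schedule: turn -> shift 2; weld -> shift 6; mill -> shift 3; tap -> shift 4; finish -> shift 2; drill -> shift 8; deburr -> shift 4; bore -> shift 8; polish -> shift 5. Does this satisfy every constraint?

No. weld can only start once bore is done is not satisfied.

weld can only start once turn is done — holds.
drill can only start once turn is done — holds.
finish must be completed before weld — holds.
tap can only start once turn is done — holds.
weld can only start once bore is done — violated.
finish must be completed before bore — holds.
weld and drill share a setup and run in the same shift — violated.
mill must be completed before weld — holds.
The shop runs at most 2 operations per shift — holds.
deburr can only start once mill is done — holds.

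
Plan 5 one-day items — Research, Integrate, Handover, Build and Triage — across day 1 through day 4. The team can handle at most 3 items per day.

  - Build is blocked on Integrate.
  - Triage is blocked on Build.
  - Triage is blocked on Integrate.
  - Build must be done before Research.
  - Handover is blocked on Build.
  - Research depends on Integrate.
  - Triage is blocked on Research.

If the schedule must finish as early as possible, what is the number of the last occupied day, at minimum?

4

The precedence chain requires at least 4 distinct days.
With at most 3 per day and 5 work items, at least 2 days are needed.
4 works (last occupied day: day 4): for example Handover in day 3; Integrate in day 1; Triage in day 4; Research in day 3; Build in day 2.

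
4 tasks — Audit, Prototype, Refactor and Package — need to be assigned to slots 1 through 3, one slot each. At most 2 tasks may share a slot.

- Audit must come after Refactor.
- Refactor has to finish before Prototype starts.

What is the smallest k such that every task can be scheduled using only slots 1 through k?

2 slots

The precedence chain requires at least 2 distinct slots.
With at most 2 per slot and 4 tasks, at least 2 slots are needed.
2 works (last occupied slot: 2): for example Refactor in 1, Audit in 2, Package in 1, Prototype in 2.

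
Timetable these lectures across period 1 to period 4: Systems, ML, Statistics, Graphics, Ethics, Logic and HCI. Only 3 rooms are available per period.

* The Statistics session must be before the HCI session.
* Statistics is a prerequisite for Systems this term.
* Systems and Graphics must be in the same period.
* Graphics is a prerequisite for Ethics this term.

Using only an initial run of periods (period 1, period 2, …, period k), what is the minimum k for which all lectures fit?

The precedence chain requires at least 3 distinct periods.
With at most 3 per period and 7 lectures, at least 3 periods are needed.
3 works (last occupied period: period 3): for example Logic -> period 1; Statistics -> period 1; Ethics -> period 3; ML -> period 1; HCI -> period 2; Systems -> period 2; Graphics -> period 2.

3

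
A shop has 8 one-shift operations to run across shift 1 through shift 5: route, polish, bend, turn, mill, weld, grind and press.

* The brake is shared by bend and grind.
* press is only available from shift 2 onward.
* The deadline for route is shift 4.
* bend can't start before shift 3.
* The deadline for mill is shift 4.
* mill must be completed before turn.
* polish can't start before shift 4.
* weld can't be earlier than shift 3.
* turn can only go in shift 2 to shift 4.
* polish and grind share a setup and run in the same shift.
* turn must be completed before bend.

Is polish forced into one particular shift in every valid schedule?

No

polish can be shift 4 (e.g. mill -> shift 1, press -> shift 2, turn -> shift 2, route -> shift 1, polish -> shift 4, weld -> shift 3, bend -> shift 3, grind -> shift 4) or shift 5 (e.g. press in shift 2; polish in shift 5; weld in shift 3; bend in shift 3; turn in shift 2; route in shift 1; mill in shift 1; grind in shift 5).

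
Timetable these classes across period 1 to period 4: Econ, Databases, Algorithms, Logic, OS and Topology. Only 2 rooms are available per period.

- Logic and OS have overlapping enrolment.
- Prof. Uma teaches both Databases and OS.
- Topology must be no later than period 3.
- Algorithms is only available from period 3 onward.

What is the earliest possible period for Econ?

Econ at period 1 is achievable: Databases=period 2, Econ=period 1, OS=period 3, Logic=period 2, Algorithms=period 3, Topology=period 1.

period 1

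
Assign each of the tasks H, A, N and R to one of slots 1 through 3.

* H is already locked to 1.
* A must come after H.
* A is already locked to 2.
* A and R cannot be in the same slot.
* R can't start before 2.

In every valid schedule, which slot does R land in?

R's window is 2–3.
A is fixed at 2, and R can't share a slot with A.
So R must be 3.

3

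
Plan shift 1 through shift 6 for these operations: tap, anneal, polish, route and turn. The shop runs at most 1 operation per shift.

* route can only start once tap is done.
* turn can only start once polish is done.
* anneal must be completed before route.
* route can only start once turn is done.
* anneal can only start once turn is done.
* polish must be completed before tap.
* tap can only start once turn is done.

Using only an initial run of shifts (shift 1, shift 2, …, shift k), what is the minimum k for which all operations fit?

5 shifts

The precedence chain requires at least 4 distinct shifts.
With at most 1 per shift and 5 operations, at least 5 shifts are needed.
5 works (last occupied shift: shift 5): for example tap -> shift 3, anneal -> shift 4, polish -> shift 1, turn -> shift 2, route -> shift 5.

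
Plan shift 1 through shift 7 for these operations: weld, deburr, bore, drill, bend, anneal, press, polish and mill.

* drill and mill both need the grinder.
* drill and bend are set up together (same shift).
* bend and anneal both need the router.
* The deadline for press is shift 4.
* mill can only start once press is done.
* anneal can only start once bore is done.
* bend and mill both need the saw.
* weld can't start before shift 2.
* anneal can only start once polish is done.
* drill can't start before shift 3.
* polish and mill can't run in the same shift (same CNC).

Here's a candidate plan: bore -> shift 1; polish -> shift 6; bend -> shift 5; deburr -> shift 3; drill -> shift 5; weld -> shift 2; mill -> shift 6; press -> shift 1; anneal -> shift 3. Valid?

No. anneal can only start once polish is done is not satisfied.

anneal can only start once polish is done — violated.
polish and mill can't run in the same shift (same CNC) — violated.
drill can't start before shift 3 — holds.
weld can't start before shift 2 — holds.
bend and mill both need the saw — holds.
mill can only start once press is done — holds.
drill and bend are set up together (same shift) — holds.
The deadline for press is shift 4 — holds.
anneal can only start once bore is done — holds.
drill and mill both need the grinder — holds.
bend and anneal both need the router — holds.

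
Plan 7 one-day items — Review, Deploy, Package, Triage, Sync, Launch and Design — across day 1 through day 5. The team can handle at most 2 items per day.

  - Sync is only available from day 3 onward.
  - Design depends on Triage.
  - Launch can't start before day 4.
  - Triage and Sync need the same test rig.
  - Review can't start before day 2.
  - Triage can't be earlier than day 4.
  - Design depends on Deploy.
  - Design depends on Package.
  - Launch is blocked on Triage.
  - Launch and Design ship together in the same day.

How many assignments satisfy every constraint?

29

Splitting on Review: it can be day 2 (13), day 3 (8), day 4 (8). Listing each branch's schedules as (Deploy, Package, Triage, Sync, Launch, Design) by day number:
Review=day 2: (1,1,4,3,5,5) (1,2,4,3,5,5) (1,3,4,3,5,5) (1,4,4,3,5,5) (2,1,4,3,5,5) (2,3,4,3,5,5) (2,4,4,3,5,5) (3,1,4,3,5,5) (3,2,4,3,5,5) (3,4,4,3,5,5) (4,1,4,3,5,5) (4,2,4,3,5,5) (4,3,4,3,5,5) — 13.
Review=day 3: (1,1,4,3,5,5) (1,2,4,3,5,5) (1,4,4,3,5,5) (2,1,4,3,5,5) (2,2,4,3,5,5) (2,4,4,3,5,5) (4,1,4,3,5,5) (4,2,4,3,5,5) — 8.
Review=day 4: (1,1,4,3,5,5) (1,2,4,3,5,5) (1,3,4,3,5,5) (2,1,4,3,5,5) (2,2,4,3,5,5) (2,3,4,3,5,5) (3,1,4,3,5,5) (3,2,4,3,5,5) — 8.
Summing: 13 + 8 + 8 = 29.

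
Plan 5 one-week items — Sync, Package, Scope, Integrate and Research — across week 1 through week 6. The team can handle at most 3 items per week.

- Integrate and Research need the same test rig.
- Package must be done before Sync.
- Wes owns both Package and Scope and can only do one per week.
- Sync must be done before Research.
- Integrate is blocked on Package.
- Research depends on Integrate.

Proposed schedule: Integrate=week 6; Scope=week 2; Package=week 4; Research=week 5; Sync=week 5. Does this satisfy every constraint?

The team can handle at most 3 items per week — holds.
Research depends on Integrate — violated.
Integrate and Research need the same test rig — holds.
Package must be done before Sync — holds.
Integrate is blocked on Package — holds.
Wes owns both Package and Scope and can only do one per week — holds.
Sync must be done before Research — violated.

Invalid. Research depends on Integrate.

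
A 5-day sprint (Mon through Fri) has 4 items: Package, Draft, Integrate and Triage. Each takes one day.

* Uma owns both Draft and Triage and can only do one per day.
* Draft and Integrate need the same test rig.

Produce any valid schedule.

Package=Mon; Draft=Mon; Triage=Tue; Integrate=Tue

Checking: Draft(Mon) != Triage(Tue); Draft(Mon) != Integrate(Tue).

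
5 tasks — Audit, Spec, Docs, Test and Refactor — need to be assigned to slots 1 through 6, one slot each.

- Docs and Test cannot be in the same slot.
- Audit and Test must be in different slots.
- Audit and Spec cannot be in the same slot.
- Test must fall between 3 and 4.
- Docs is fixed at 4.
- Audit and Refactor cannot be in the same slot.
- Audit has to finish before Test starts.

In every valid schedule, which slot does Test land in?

Test's window is 3–4.
Docs is fixed at 4, and Test can't share a slot with Docs.
So Test must be 3.

3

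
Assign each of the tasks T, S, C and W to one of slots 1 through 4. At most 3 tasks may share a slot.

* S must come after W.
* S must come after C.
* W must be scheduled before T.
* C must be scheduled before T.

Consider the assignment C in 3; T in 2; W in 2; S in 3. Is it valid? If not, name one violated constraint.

Invalid. C must be scheduled before T.

S must come after W — holds.
C must be scheduled before T — violated.
S must come after C — violated.
W must be scheduled before T — violated.
At most 3 tasks may share a slot — holds.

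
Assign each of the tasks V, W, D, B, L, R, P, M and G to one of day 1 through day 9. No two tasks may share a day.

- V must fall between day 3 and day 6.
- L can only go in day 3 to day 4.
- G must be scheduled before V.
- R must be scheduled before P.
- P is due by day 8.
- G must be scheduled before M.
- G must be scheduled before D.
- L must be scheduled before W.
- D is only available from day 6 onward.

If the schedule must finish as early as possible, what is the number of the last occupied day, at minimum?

9

The precedence chain requires at least 2 distinct days.
With at most 1 per day and 9 tasks, at least 9 days are needed.
D can't be placed before day 6, so the schedule must run through at least day 6.
9 works (last occupied day: day 9): for example P -> day 5; R -> day 2; G -> day 1; W -> day 7; M -> day 8; D -> day 6; L -> day 3; B -> day 9; V -> day 4.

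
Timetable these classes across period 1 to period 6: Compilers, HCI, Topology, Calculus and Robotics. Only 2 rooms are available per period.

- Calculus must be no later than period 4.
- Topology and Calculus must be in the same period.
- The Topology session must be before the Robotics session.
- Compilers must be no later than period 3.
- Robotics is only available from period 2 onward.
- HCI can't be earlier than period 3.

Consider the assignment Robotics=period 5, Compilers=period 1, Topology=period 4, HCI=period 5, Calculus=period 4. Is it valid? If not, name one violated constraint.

Yes

Only 2 rooms are available per period — holds.
Compilers must be no later than period 3 — holds.
The Topology session must be before the Robotics session — holds.
Robotics is only available from period 2 onward — holds.
HCI can't be earlier than period 3 — holds.
Topology and Calculus must be in the same period — holds.
Calculus must be no later than period 4 — holds.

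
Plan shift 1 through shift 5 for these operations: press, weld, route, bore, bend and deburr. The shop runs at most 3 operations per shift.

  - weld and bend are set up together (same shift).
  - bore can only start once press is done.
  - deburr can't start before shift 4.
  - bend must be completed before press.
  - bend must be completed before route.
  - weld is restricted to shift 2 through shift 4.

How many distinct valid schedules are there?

22

Splitting on press: it can be shift 3 (12), shift 4 (10). Listing each branch's schedules as (weld, route, bore, bend, deburr) by shift number:
press=shift 3: (2,3,4,2,4) (2,3,4,2,5) (2,3,5,2,4) (2,3,5,2,5) (2,4,4,2,4) (2,4,4,2,5) (2,4,5,2,4) (2,4,5,2,5) (2,5,4,2,4) (2,5,4,2,5) (2,5,5,2,4) (2,5,5,2,5) — 12.
press=shift 4: (2,3,5,2,4) (2,3,5,2,5) (2,4,5,2,4) (2,4,5,2,5) (2,5,5,2,4) (2,5,5,2,5) (3,4,5,3,4) (3,4,5,3,5) (3,5,5,3,4) (3,5,5,3,5) — 10.
Summing: 12 + 10 = 22.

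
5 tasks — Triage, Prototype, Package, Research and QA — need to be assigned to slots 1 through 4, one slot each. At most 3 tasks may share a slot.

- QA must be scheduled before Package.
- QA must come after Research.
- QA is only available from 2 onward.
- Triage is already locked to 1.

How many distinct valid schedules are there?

16

Splitting on Prototype: it can be 1 (4), 2 (4), 3 (4), 4 (4). Listing each branch's schedules as (Triage, Package, Research, QA):
Prototype=1: (1,3,1,2) (1,4,1,2) (1,4,1,3) (1,4,2,3) — 4.
Prototype=2: (1,3,1,2) (1,4,1,2) (1,4,1,3) (1,4,2,3) — 4.
Prototype=3: (1,3,1,2) (1,4,1,2) (1,4,1,3) (1,4,2,3) — 4.
Prototype=4: (1,3,1,2) (1,4,1,2) (1,4,1,3) (1,4,2,3) — 4.
Summing: 4 + 4 + 4 + 4 = 16.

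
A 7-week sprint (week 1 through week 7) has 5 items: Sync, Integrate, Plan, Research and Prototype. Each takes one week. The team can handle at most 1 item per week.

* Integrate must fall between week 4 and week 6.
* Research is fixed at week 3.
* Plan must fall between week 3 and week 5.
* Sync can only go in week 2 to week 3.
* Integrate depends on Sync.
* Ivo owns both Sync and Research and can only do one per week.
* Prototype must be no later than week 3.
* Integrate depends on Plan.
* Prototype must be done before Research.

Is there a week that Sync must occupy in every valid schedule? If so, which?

week 2

Sync's window is week 2–week 3.
Research is fixed at week 3, and Sync can't share a week with Research.
So Sync must be week 2.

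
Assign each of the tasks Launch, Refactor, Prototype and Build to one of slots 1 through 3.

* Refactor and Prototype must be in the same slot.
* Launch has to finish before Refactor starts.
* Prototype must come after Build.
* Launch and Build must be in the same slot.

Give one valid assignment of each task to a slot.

Build -> 1; Refactor -> 2; Prototype -> 2; Launch -> 1

Checking: Build(1) before Prototype(2); Launch(1) before Refactor(2); Refactor = Prototype = 2; Launch = Build = 1.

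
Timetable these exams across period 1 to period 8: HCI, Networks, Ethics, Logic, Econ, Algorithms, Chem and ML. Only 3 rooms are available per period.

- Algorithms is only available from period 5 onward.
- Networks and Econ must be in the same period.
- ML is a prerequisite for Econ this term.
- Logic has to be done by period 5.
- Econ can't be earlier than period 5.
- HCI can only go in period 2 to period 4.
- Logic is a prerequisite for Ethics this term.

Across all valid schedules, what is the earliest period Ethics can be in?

period 2

Precedence pushes Ethics to at least period 2.
Ethics at period 2 is achievable: Algorithms in period 5; Ethics in period 2; Chem in period 1; Logic in period 1; ML in period 1; Econ in period 5; Networks in period 5; HCI in period 2.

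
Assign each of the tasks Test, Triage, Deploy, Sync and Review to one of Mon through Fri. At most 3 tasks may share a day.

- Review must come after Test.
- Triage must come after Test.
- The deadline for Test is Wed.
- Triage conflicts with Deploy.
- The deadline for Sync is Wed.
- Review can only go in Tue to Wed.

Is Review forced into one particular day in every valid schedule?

Review can be Tue (e.g. Deploy=Mon; Sync=Mon; Triage=Tue; Review=Tue; Test=Mon) or Wed (e.g. Review in Wed, Deploy in Mon, Triage in Tue, Test in Mon, Sync in Mon).

No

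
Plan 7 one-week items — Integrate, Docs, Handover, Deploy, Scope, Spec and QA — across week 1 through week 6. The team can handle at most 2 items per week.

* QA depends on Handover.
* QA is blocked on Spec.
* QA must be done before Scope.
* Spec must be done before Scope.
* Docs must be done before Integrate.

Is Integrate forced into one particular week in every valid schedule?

Integrate can be week 2 (e.g. Docs=week 1, QA=week 3, Scope=week 4, Spec=week 1, Deploy=week 3, Integrate=week 2, Handover=week 2) or week 3 (e.g. Handover -> week 1, QA -> week 2, Scope -> week 3, Docs -> week 2, Spec -> week 1, Deploy -> week 4, Integrate -> week 3).

No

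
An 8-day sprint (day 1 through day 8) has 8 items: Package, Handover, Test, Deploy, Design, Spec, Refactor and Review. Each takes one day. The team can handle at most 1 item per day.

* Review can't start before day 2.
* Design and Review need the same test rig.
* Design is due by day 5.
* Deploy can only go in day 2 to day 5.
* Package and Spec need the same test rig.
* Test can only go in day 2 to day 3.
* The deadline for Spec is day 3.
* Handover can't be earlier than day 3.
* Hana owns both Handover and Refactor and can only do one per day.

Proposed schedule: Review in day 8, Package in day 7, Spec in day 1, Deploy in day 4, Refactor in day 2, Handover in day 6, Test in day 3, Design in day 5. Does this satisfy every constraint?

Yes

Review can't start before day 2 — holds.
The deadline for Spec is day 3 — holds.
Package and Spec need the same test rig — holds.
Design is due by day 5 — holds.
Deploy can only go in day 2 to day 5 — holds.
Hana owns both Handover and Refactor and can only do one per day — holds.
Test can only go in day 2 to day 3 — holds.
The team can handle at most 1 item per day — holds.
Handover can't be earlier than day 3 — holds.
Design and Review need the same test rig — holds.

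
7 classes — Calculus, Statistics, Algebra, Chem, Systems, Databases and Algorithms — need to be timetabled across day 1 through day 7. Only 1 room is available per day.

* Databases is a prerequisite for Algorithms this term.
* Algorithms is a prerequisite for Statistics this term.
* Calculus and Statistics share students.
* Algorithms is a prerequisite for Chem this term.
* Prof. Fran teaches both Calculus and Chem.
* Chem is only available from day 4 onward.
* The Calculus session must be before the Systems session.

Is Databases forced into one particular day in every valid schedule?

No

Databases can be day 1 (e.g. Statistics -> day 5, Chem -> day 4, Algebra -> day 7, Databases -> day 1, Algorithms -> day 2, Calculus -> day 3, Systems -> day 6) or day 2 (e.g. Systems in day 6, Algebra in day 7, Databases in day 2, Calculus in day 1, Chem in day 4, Algorithms in day 3, Statistics in day 5).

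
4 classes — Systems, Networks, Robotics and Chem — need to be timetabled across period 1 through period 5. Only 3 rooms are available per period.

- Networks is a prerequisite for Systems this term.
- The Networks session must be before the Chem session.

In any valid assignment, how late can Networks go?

Downstream work caps Networks at period 4.
Networks at period 4 is achievable: Networks in period 4; Systems in period 5; Chem in period 5; Robotics in period 1.

period 4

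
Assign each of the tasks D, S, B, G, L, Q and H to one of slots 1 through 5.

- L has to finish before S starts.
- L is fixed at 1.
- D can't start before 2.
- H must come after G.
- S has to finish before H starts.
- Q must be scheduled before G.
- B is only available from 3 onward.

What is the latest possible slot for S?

4

Precedence pushes S to at least 2; downstream work caps S at 4.
S at 4 is achievable: H -> 5, D -> 2, S -> 4, Q -> 1, L -> 1, G -> 2, B -> 3.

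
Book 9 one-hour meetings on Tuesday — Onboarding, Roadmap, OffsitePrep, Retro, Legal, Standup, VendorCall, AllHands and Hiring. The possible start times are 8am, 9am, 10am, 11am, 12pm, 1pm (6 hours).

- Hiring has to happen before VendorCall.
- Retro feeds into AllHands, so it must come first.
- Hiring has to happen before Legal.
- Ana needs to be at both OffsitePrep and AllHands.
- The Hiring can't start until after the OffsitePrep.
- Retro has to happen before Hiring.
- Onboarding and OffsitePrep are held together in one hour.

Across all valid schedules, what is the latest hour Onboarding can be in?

11am

Onboarding must be in the same hour as OffsitePrep, which can't be after 11am, so Onboarding is at most 11am.
Onboarding at 11am is achievable: Onboarding -> 11am; VendorCall -> 1pm; Hiring -> 12pm; Legal -> 1pm; AllHands -> 9am; Standup -> 8am; OffsitePrep -> 11am; Roadmap -> 8am; Retro -> 8am.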